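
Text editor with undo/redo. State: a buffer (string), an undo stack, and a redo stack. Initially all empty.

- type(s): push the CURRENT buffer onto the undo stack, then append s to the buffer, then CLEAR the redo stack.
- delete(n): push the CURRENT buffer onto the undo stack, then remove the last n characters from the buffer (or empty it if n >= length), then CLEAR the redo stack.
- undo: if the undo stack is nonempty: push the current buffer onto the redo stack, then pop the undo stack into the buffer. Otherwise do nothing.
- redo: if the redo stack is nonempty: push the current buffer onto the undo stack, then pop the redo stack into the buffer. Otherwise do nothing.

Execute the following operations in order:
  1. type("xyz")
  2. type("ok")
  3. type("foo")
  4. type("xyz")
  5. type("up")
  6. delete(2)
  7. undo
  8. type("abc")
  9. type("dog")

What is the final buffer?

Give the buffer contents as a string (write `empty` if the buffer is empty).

After op 1 (type): buf='xyz' undo_depth=1 redo_depth=0
After op 2 (type): buf='xyzok' undo_depth=2 redo_depth=0
After op 3 (type): buf='xyzokfoo' undo_depth=3 redo_depth=0
After op 4 (type): buf='xyzokfooxyz' undo_depth=4 redo_depth=0
After op 5 (type): buf='xyzokfooxyzup' undo_depth=5 redo_depth=0
After op 6 (delete): buf='xyzokfooxyz' undo_depth=6 redo_depth=0
After op 7 (undo): buf='xyzokfooxyzup' undo_depth=5 redo_depth=1
After op 8 (type): buf='xyzokfooxyzupabc' undo_depth=6 redo_depth=0
After op 9 (type): buf='xyzokfooxyzupabcdog' undo_depth=7 redo_depth=0

Answer: xyzokfooxyzupabcdog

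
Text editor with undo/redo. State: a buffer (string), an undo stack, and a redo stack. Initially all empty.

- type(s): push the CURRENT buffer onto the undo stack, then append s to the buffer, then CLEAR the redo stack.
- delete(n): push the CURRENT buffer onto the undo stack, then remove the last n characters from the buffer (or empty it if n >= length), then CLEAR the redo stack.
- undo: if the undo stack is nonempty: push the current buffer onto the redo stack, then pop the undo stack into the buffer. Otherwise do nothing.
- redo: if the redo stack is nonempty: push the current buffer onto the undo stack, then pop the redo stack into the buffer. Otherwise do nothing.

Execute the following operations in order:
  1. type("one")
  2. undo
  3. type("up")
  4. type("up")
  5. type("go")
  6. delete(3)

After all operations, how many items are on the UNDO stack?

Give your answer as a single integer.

Answer: 4

Derivation:
After op 1 (type): buf='one' undo_depth=1 redo_depth=0
After op 2 (undo): buf='(empty)' undo_depth=0 redo_depth=1
After op 3 (type): buf='up' undo_depth=1 redo_depth=0
After op 4 (type): buf='upup' undo_depth=2 redo_depth=0
After op 5 (type): buf='upupgo' undo_depth=3 redo_depth=0
After op 6 (delete): buf='upu' undo_depth=4 redo_depth=0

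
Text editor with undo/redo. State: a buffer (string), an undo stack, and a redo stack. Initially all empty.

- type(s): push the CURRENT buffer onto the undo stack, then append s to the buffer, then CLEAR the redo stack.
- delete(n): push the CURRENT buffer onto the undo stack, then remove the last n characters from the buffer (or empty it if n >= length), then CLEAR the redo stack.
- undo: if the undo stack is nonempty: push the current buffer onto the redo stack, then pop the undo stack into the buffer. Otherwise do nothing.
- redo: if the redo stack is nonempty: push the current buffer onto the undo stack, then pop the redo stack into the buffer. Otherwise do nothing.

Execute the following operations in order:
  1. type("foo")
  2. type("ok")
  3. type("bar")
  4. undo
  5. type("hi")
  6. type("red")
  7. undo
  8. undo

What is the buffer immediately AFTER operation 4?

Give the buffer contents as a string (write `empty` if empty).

Answer: foook

Derivation:
After op 1 (type): buf='foo' undo_depth=1 redo_depth=0
After op 2 (type): buf='foook' undo_depth=2 redo_depth=0
After op 3 (type): buf='foookbar' undo_depth=3 redo_depth=0
After op 4 (undo): buf='foook' undo_depth=2 redo_depth=1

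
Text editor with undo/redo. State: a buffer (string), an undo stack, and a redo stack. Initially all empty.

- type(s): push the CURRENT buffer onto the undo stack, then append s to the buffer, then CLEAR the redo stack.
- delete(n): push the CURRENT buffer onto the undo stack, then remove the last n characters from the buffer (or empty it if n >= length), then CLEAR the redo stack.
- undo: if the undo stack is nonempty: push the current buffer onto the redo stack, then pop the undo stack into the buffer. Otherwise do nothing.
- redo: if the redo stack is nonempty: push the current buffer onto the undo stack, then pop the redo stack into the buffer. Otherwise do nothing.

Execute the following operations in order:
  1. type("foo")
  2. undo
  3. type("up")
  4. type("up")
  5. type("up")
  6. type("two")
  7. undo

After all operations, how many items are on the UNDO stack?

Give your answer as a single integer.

After op 1 (type): buf='foo' undo_depth=1 redo_depth=0
After op 2 (undo): buf='(empty)' undo_depth=0 redo_depth=1
After op 3 (type): buf='up' undo_depth=1 redo_depth=0
After op 4 (type): buf='upup' undo_depth=2 redo_depth=0
After op 5 (type): buf='upupup' undo_depth=3 redo_depth=0
After op 6 (type): buf='upupuptwo' undo_depth=4 redo_depth=0
After op 7 (undo): buf='upupup' undo_depth=3 redo_depth=1

Answer: 3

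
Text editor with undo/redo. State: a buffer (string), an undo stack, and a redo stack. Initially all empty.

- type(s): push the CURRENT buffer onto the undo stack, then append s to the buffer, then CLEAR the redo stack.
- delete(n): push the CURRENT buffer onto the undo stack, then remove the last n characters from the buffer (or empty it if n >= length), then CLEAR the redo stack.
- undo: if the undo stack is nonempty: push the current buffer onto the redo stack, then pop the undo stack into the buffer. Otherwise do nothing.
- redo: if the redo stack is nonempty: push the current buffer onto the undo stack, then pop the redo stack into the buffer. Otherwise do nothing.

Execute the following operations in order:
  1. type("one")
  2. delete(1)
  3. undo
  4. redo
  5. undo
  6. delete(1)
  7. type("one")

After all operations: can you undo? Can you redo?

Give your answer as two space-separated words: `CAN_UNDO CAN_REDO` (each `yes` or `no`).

After op 1 (type): buf='one' undo_depth=1 redo_depth=0
After op 2 (delete): buf='on' undo_depth=2 redo_depth=0
After op 3 (undo): buf='one' undo_depth=1 redo_depth=1
After op 4 (redo): buf='on' undo_depth=2 redo_depth=0
After op 5 (undo): buf='one' undo_depth=1 redo_depth=1
After op 6 (delete): buf='on' undo_depth=2 redo_depth=0
After op 7 (type): buf='onone' undo_depth=3 redo_depth=0

Answer: yes no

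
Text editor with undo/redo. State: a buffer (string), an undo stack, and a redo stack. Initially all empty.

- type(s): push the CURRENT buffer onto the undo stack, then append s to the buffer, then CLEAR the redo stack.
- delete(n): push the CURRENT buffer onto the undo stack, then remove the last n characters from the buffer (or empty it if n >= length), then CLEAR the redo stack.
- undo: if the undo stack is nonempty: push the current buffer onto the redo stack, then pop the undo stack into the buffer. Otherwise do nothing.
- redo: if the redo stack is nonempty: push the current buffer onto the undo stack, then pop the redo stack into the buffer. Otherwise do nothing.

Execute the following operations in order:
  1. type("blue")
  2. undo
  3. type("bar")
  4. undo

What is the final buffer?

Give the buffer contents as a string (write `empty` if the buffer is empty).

After op 1 (type): buf='blue' undo_depth=1 redo_depth=0
After op 2 (undo): buf='(empty)' undo_depth=0 redo_depth=1
After op 3 (type): buf='bar' undo_depth=1 redo_depth=0
After op 4 (undo): buf='(empty)' undo_depth=0 redo_depth=1

Answer: empty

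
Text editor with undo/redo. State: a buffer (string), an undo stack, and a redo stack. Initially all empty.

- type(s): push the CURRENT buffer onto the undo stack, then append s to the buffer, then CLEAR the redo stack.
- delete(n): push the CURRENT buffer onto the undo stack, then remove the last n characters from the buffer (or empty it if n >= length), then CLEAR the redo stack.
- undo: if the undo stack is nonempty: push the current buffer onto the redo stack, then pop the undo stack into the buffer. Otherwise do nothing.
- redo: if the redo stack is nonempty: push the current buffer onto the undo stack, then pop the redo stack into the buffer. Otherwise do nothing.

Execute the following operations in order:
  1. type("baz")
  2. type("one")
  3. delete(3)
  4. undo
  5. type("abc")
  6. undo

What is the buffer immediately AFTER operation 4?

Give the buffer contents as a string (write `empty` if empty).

After op 1 (type): buf='baz' undo_depth=1 redo_depth=0
After op 2 (type): buf='bazone' undo_depth=2 redo_depth=0
After op 3 (delete): buf='baz' undo_depth=3 redo_depth=0
After op 4 (undo): buf='bazone' undo_depth=2 redo_depth=1

Answer: bazone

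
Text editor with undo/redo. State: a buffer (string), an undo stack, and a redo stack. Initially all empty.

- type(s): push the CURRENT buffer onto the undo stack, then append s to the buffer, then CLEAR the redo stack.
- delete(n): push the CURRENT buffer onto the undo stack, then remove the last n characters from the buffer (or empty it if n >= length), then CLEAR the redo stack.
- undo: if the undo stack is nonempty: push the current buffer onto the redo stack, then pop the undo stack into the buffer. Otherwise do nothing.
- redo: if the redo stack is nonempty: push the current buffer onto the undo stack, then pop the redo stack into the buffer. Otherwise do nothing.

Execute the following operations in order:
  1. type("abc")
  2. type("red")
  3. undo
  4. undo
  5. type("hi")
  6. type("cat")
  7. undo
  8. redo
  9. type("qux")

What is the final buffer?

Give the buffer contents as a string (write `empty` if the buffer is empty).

Answer: hicatqux

Derivation:
After op 1 (type): buf='abc' undo_depth=1 redo_depth=0
After op 2 (type): buf='abcred' undo_depth=2 redo_depth=0
After op 3 (undo): buf='abc' undo_depth=1 redo_depth=1
After op 4 (undo): buf='(empty)' undo_depth=0 redo_depth=2
After op 5 (type): buf='hi' undo_depth=1 redo_depth=0
After op 6 (type): buf='hicat' undo_depth=2 redo_depth=0
After op 7 (undo): buf='hi' undo_depth=1 redo_depth=1
After op 8 (redo): buf='hicat' undo_depth=2 redo_depth=0
After op 9 (type): buf='hicatqux' undo_depth=3 redo_depth=0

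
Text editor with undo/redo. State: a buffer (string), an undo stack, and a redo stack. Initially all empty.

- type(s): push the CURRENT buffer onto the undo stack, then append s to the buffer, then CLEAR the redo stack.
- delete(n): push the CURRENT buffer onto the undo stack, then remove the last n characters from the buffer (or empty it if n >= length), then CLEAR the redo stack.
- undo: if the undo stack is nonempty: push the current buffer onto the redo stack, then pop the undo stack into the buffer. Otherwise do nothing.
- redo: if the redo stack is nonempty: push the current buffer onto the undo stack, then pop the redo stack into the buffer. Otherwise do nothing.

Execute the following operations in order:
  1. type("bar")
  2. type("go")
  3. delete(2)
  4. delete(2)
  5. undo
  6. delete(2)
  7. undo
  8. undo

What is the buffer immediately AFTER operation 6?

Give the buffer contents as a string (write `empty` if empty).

After op 1 (type): buf='bar' undo_depth=1 redo_depth=0
After op 2 (type): buf='bargo' undo_depth=2 redo_depth=0
After op 3 (delete): buf='bar' undo_depth=3 redo_depth=0
After op 4 (delete): buf='b' undo_depth=4 redo_depth=0
After op 5 (undo): buf='bar' undo_depth=3 redo_depth=1
After op 6 (delete): buf='b' undo_depth=4 redo_depth=0

Answer: b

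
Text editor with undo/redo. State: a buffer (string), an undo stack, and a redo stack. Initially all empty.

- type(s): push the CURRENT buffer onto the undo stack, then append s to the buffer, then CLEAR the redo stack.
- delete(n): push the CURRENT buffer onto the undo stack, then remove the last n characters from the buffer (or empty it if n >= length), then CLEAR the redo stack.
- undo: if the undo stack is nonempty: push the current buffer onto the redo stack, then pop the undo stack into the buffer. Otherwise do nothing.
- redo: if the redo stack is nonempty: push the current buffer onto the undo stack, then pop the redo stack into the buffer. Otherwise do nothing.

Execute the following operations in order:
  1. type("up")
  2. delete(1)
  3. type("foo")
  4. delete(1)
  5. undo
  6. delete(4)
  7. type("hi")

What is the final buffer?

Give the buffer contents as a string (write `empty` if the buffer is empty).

Answer: hi

Derivation:
After op 1 (type): buf='up' undo_depth=1 redo_depth=0
After op 2 (delete): buf='u' undo_depth=2 redo_depth=0
After op 3 (type): buf='ufoo' undo_depth=3 redo_depth=0
After op 4 (delete): buf='ufo' undo_depth=4 redo_depth=0
After op 5 (undo): buf='ufoo' undo_depth=3 redo_depth=1
After op 6 (delete): buf='(empty)' undo_depth=4 redo_depth=0
After op 7 (type): buf='hi' undo_depth=5 redo_depth=0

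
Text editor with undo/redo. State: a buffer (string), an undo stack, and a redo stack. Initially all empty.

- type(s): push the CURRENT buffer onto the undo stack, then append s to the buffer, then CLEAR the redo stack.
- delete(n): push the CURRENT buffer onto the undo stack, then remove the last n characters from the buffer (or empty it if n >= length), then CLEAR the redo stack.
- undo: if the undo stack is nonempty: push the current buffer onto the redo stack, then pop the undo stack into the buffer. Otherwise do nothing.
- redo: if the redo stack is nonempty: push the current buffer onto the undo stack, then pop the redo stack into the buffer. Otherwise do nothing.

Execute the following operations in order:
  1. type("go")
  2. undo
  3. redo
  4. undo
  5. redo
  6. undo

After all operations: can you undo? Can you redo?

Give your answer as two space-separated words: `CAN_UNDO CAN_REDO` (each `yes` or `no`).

After op 1 (type): buf='go' undo_depth=1 redo_depth=0
After op 2 (undo): buf='(empty)' undo_depth=0 redo_depth=1
After op 3 (redo): buf='go' undo_depth=1 redo_depth=0
After op 4 (undo): buf='(empty)' undo_depth=0 redo_depth=1
After op 5 (redo): buf='go' undo_depth=1 redo_depth=0
After op 6 (undo): buf='(empty)' undo_depth=0 redo_depth=1

Answer: no yes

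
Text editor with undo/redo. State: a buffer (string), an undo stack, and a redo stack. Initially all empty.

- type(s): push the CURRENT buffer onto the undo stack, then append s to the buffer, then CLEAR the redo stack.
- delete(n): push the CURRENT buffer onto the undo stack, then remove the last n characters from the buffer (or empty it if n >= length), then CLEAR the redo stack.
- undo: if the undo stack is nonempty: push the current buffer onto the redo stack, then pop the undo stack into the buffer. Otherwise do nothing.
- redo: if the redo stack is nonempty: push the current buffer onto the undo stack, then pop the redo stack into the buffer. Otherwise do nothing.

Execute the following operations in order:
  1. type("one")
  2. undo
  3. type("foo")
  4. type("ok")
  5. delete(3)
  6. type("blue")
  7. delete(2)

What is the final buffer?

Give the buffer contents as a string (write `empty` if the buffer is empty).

After op 1 (type): buf='one' undo_depth=1 redo_depth=0
After op 2 (undo): buf='(empty)' undo_depth=0 redo_depth=1
After op 3 (type): buf='foo' undo_depth=1 redo_depth=0
After op 4 (type): buf='foook' undo_depth=2 redo_depth=0
After op 5 (delete): buf='fo' undo_depth=3 redo_depth=0
After op 6 (type): buf='foblue' undo_depth=4 redo_depth=0
After op 7 (delete): buf='fobl' undo_depth=5 redo_depth=0

Answer: fobl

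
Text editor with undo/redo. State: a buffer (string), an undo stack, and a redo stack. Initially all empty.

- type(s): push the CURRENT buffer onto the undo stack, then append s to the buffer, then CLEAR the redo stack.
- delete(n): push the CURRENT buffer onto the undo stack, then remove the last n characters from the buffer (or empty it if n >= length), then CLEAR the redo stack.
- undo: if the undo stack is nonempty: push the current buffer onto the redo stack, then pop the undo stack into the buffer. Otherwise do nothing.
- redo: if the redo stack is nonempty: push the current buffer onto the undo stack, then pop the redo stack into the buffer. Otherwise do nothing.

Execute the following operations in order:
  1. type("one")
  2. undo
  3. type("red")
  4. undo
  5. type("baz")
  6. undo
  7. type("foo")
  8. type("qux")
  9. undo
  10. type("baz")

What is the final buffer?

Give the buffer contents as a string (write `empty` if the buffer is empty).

Answer: foobaz

Derivation:
After op 1 (type): buf='one' undo_depth=1 redo_depth=0
After op 2 (undo): buf='(empty)' undo_depth=0 redo_depth=1
After op 3 (type): buf='red' undo_depth=1 redo_depth=0
After op 4 (undo): buf='(empty)' undo_depth=0 redo_depth=1
After op 5 (type): buf='baz' undo_depth=1 redo_depth=0
After op 6 (undo): buf='(empty)' undo_depth=0 redo_depth=1
After op 7 (type): buf='foo' undo_depth=1 redo_depth=0
After op 8 (type): buf='fooqux' undo_depth=2 redo_depth=0
After op 9 (undo): buf='foo' undo_depth=1 redo_depth=1
After op 10 (type): buf='foobaz' undo_depth=2 redo_depth=0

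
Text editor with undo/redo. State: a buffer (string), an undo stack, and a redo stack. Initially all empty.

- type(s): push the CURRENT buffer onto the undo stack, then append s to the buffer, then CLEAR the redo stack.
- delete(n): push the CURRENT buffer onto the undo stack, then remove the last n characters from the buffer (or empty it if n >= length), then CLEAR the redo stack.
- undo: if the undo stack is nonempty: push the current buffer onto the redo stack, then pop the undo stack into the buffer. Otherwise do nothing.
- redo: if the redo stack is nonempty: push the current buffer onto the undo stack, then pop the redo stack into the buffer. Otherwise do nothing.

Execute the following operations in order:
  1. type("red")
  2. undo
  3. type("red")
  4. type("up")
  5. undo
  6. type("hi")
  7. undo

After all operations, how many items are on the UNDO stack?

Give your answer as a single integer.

After op 1 (type): buf='red' undo_depth=1 redo_depth=0
After op 2 (undo): buf='(empty)' undo_depth=0 redo_depth=1
After op 3 (type): buf='red' undo_depth=1 redo_depth=0
After op 4 (type): buf='redup' undo_depth=2 redo_depth=0
After op 5 (undo): buf='red' undo_depth=1 redo_depth=1
After op 6 (type): buf='redhi' undo_depth=2 redo_depth=0
After op 7 (undo): buf='red' undo_depth=1 redo_depth=1

Answer: 1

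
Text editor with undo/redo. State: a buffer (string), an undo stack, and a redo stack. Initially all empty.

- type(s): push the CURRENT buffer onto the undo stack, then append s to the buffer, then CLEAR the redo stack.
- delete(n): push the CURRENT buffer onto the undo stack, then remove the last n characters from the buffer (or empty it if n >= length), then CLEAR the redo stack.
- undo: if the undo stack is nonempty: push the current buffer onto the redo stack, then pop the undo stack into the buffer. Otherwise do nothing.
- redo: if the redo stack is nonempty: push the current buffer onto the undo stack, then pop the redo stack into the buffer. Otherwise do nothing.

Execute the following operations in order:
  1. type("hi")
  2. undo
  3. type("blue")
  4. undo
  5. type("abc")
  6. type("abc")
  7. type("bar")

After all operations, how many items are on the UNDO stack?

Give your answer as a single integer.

After op 1 (type): buf='hi' undo_depth=1 redo_depth=0
After op 2 (undo): buf='(empty)' undo_depth=0 redo_depth=1
After op 3 (type): buf='blue' undo_depth=1 redo_depth=0
After op 4 (undo): buf='(empty)' undo_depth=0 redo_depth=1
After op 5 (type): buf='abc' undo_depth=1 redo_depth=0
After op 6 (type): buf='abcabc' undo_depth=2 redo_depth=0
After op 7 (type): buf='abcabcbar' undo_depth=3 redo_depth=0

Answer: 3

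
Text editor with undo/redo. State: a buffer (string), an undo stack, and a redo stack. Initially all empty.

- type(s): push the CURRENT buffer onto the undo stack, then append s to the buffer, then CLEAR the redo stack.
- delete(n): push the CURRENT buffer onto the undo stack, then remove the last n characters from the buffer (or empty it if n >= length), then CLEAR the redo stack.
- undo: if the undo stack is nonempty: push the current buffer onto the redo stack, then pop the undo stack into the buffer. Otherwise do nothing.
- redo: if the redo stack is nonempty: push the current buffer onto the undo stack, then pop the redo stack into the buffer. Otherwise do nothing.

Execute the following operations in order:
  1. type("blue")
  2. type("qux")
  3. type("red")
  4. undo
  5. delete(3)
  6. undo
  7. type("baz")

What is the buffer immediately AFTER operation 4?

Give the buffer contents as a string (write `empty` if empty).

Answer: bluequx

Derivation:
After op 1 (type): buf='blue' undo_depth=1 redo_depth=0
After op 2 (type): buf='bluequx' undo_depth=2 redo_depth=0
After op 3 (type): buf='bluequxred' undo_depth=3 redo_depth=0
After op 4 (undo): buf='bluequx' undo_depth=2 redo_depth=1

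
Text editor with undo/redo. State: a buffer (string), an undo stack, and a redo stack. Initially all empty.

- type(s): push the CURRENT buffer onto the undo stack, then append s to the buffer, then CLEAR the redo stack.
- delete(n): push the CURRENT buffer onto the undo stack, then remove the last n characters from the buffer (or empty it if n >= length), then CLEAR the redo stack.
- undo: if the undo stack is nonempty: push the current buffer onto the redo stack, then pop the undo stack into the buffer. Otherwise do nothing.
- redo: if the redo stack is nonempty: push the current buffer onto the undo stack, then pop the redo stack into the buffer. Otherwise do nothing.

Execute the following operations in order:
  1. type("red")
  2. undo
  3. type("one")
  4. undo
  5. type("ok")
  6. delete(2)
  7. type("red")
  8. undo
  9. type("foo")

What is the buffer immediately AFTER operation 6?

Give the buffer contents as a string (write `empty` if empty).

Answer: empty

Derivation:
After op 1 (type): buf='red' undo_depth=1 redo_depth=0
After op 2 (undo): buf='(empty)' undo_depth=0 redo_depth=1
After op 3 (type): buf='one' undo_depth=1 redo_depth=0
After op 4 (undo): buf='(empty)' undo_depth=0 redo_depth=1
After op 5 (type): buf='ok' undo_depth=1 redo_depth=0
After op 6 (delete): buf='(empty)' undo_depth=2 redo_depth=0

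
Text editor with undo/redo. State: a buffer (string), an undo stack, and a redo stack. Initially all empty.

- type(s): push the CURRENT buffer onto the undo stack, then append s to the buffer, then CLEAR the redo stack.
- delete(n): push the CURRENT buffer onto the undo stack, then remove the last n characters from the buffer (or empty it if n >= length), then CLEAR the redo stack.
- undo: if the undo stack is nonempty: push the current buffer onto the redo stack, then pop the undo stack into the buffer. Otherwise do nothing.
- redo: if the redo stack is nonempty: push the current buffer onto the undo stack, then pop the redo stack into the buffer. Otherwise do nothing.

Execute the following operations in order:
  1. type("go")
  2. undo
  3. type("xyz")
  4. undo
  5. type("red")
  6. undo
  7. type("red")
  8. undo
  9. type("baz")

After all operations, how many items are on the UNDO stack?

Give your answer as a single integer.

Answer: 1

Derivation:
After op 1 (type): buf='go' undo_depth=1 redo_depth=0
After op 2 (undo): buf='(empty)' undo_depth=0 redo_depth=1
After op 3 (type): buf='xyz' undo_depth=1 redo_depth=0
After op 4 (undo): buf='(empty)' undo_depth=0 redo_depth=1
After op 5 (type): buf='red' undo_depth=1 redo_depth=0
After op 6 (undo): buf='(empty)' undo_depth=0 redo_depth=1
After op 7 (type): buf='red' undo_depth=1 redo_depth=0
After op 8 (undo): buf='(empty)' undo_depth=0 redo_depth=1
After op 9 (type): buf='baz' undo_depth=1 redo_depth=0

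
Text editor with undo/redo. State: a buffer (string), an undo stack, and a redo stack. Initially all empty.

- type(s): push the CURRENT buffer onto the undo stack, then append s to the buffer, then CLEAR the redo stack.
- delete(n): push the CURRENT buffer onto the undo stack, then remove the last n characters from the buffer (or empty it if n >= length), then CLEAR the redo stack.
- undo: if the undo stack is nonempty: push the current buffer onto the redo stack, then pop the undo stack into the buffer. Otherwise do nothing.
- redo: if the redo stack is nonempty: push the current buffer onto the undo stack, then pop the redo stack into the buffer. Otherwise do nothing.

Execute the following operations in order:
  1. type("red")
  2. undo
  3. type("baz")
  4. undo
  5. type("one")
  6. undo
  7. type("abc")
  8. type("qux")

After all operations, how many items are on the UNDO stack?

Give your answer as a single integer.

After op 1 (type): buf='red' undo_depth=1 redo_depth=0
After op 2 (undo): buf='(empty)' undo_depth=0 redo_depth=1
After op 3 (type): buf='baz' undo_depth=1 redo_depth=0
After op 4 (undo): buf='(empty)' undo_depth=0 redo_depth=1
After op 5 (type): buf='one' undo_depth=1 redo_depth=0
After op 6 (undo): buf='(empty)' undo_depth=0 redo_depth=1
After op 7 (type): buf='abc' undo_depth=1 redo_depth=0
After op 8 (type): buf='abcqux' undo_depth=2 redo_depth=0

Answer: 2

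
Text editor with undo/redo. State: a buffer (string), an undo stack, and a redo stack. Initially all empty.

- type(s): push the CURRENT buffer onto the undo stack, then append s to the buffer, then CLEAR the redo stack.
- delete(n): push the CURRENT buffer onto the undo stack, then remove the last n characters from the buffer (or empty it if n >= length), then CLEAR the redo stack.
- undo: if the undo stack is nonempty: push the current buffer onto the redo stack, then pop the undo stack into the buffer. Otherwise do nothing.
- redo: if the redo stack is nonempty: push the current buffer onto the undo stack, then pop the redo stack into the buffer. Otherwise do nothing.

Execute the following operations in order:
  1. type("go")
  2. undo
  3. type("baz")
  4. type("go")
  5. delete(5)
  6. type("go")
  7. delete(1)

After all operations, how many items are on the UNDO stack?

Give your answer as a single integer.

After op 1 (type): buf='go' undo_depth=1 redo_depth=0
After op 2 (undo): buf='(empty)' undo_depth=0 redo_depth=1
After op 3 (type): buf='baz' undo_depth=1 redo_depth=0
After op 4 (type): buf='bazgo' undo_depth=2 redo_depth=0
After op 5 (delete): buf='(empty)' undo_depth=3 redo_depth=0
After op 6 (type): buf='go' undo_depth=4 redo_depth=0
After op 7 (delete): buf='g' undo_depth=5 redo_depth=0

Answer: 5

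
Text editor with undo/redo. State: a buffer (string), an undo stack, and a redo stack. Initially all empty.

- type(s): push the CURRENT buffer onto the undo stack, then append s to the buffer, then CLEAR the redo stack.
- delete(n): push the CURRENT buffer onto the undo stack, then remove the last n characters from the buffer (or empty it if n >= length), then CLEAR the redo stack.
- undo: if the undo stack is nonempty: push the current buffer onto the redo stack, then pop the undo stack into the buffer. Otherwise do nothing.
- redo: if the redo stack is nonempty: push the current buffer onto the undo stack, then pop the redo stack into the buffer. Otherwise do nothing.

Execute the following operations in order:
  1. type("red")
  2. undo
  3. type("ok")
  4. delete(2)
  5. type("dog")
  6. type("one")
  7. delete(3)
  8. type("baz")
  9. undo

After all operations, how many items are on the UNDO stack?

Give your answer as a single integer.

Answer: 5

Derivation:
After op 1 (type): buf='red' undo_depth=1 redo_depth=0
After op 2 (undo): buf='(empty)' undo_depth=0 redo_depth=1
After op 3 (type): buf='ok' undo_depth=1 redo_depth=0
After op 4 (delete): buf='(empty)' undo_depth=2 redo_depth=0
After op 5 (type): buf='dog' undo_depth=3 redo_depth=0
After op 6 (type): buf='dogone' undo_depth=4 redo_depth=0
After op 7 (delete): buf='dog' undo_depth=5 redo_depth=0
After op 8 (type): buf='dogbaz' undo_depth=6 redo_depth=0
After op 9 (undo): buf='dog' undo_depth=5 redo_depth=1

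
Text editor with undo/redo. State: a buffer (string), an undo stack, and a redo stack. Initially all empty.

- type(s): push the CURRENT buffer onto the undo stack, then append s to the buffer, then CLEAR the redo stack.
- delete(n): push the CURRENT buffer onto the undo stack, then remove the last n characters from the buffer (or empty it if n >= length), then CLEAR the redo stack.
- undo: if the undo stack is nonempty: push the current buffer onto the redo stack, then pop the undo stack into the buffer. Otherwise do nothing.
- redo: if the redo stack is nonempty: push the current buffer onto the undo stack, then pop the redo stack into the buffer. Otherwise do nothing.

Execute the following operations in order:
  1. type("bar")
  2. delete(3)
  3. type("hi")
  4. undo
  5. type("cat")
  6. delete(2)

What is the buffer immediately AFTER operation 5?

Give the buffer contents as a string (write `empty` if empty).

Answer: cat

Derivation:
After op 1 (type): buf='bar' undo_depth=1 redo_depth=0
After op 2 (delete): buf='(empty)' undo_depth=2 redo_depth=0
After op 3 (type): buf='hi' undo_depth=3 redo_depth=0
After op 4 (undo): buf='(empty)' undo_depth=2 redo_depth=1
After op 5 (type): buf='cat' undo_depth=3 redo_depth=0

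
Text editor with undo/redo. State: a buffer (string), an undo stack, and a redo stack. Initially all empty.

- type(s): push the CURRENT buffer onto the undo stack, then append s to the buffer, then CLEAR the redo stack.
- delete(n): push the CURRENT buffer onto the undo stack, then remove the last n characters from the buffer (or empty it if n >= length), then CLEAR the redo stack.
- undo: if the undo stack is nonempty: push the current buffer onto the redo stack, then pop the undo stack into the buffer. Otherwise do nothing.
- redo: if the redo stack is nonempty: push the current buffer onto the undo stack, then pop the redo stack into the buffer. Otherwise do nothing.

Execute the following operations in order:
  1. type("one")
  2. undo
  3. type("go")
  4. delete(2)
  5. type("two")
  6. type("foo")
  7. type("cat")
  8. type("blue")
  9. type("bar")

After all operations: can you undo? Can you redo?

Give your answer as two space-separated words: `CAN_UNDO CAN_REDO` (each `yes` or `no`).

Answer: yes no

Derivation:
After op 1 (type): buf='one' undo_depth=1 redo_depth=0
After op 2 (undo): buf='(empty)' undo_depth=0 redo_depth=1
After op 3 (type): buf='go' undo_depth=1 redo_depth=0
After op 4 (delete): buf='(empty)' undo_depth=2 redo_depth=0
After op 5 (type): buf='two' undo_depth=3 redo_depth=0
After op 6 (type): buf='twofoo' undo_depth=4 redo_depth=0
After op 7 (type): buf='twofoocat' undo_depth=5 redo_depth=0
After op 8 (type): buf='twofoocatblue' undo_depth=6 redo_depth=0
After op 9 (type): buf='twofoocatbluebar' undo_depth=7 redo_depth=0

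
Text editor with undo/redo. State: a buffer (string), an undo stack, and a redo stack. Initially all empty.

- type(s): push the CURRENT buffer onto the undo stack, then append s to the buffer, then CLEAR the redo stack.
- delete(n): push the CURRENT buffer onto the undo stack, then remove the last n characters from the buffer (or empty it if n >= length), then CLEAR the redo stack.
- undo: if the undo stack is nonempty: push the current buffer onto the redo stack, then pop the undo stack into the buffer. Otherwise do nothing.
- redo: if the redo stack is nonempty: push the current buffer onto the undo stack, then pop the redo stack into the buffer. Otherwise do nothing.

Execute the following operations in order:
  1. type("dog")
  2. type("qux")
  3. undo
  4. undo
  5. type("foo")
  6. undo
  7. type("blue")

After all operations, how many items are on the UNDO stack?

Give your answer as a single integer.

After op 1 (type): buf='dog' undo_depth=1 redo_depth=0
After op 2 (type): buf='dogqux' undo_depth=2 redo_depth=0
After op 3 (undo): buf='dog' undo_depth=1 redo_depth=1
After op 4 (undo): buf='(empty)' undo_depth=0 redo_depth=2
After op 5 (type): buf='foo' undo_depth=1 redo_depth=0
After op 6 (undo): buf='(empty)' undo_depth=0 redo_depth=1
After op 7 (type): buf='blue' undo_depth=1 redo_depth=0

Answer: 1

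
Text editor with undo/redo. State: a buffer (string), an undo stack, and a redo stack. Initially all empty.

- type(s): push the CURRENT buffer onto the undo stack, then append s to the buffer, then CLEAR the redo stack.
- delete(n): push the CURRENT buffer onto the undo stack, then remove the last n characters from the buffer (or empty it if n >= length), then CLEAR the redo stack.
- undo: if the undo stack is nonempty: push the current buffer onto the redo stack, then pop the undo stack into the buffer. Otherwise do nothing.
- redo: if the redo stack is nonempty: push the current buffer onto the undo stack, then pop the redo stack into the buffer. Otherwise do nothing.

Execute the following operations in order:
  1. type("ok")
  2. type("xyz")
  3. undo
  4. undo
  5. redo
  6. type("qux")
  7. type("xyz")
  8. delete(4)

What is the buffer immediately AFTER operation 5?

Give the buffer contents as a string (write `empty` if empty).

Answer: ok

Derivation:
After op 1 (type): buf='ok' undo_depth=1 redo_depth=0
After op 2 (type): buf='okxyz' undo_depth=2 redo_depth=0
After op 3 (undo): buf='ok' undo_depth=1 redo_depth=1
After op 4 (undo): buf='(empty)' undo_depth=0 redo_depth=2
After op 5 (redo): buf='ok' undo_depth=1 redo_depth=1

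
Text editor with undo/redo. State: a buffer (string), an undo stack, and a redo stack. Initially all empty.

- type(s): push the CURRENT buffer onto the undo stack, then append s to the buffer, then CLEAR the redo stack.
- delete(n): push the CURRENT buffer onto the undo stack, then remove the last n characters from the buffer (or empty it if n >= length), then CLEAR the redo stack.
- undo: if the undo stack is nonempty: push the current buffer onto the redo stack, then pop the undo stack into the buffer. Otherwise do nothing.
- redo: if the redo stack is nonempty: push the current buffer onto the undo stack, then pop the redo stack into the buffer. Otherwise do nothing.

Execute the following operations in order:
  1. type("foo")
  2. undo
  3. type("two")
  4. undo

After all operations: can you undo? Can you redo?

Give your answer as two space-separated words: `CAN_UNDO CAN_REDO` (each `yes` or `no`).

After op 1 (type): buf='foo' undo_depth=1 redo_depth=0
After op 2 (undo): buf='(empty)' undo_depth=0 redo_depth=1
After op 3 (type): buf='two' undo_depth=1 redo_depth=0
After op 4 (undo): buf='(empty)' undo_depth=0 redo_depth=1

Answer: no yes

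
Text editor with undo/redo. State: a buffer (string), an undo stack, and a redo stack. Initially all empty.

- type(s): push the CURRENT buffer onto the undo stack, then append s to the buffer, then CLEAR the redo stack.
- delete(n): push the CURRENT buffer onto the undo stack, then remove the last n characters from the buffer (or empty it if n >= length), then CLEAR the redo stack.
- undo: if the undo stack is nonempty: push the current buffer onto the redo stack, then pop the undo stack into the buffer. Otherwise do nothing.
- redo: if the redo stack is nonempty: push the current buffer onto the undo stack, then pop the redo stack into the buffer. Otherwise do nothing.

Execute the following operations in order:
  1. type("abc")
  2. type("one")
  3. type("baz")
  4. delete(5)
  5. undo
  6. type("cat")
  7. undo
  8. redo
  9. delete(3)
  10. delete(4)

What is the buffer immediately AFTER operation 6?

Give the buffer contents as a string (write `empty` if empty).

Answer: abconebazcat

Derivation:
After op 1 (type): buf='abc' undo_depth=1 redo_depth=0
After op 2 (type): buf='abcone' undo_depth=2 redo_depth=0
After op 3 (type): buf='abconebaz' undo_depth=3 redo_depth=0
After op 4 (delete): buf='abco' undo_depth=4 redo_depth=0
After op 5 (undo): buf='abconebaz' undo_depth=3 redo_depth=1
After op 6 (type): buf='abconebazcat' undo_depth=4 redo_depth=0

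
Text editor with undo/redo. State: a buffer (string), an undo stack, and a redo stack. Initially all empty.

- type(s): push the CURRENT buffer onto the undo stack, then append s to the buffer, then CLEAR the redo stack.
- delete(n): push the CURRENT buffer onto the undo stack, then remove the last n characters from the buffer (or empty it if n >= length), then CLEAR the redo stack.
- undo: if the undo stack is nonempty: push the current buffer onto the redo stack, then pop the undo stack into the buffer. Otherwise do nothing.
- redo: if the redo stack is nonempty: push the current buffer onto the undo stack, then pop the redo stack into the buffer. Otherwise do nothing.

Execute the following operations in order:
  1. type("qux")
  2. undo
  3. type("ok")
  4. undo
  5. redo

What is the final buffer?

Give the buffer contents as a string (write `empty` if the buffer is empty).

Answer: ok

Derivation:
After op 1 (type): buf='qux' undo_depth=1 redo_depth=0
After op 2 (undo): buf='(empty)' undo_depth=0 redo_depth=1
After op 3 (type): buf='ok' undo_depth=1 redo_depth=0
After op 4 (undo): buf='(empty)' undo_depth=0 redo_depth=1
After op 5 (redo): buf='ok' undo_depth=1 redo_depth=0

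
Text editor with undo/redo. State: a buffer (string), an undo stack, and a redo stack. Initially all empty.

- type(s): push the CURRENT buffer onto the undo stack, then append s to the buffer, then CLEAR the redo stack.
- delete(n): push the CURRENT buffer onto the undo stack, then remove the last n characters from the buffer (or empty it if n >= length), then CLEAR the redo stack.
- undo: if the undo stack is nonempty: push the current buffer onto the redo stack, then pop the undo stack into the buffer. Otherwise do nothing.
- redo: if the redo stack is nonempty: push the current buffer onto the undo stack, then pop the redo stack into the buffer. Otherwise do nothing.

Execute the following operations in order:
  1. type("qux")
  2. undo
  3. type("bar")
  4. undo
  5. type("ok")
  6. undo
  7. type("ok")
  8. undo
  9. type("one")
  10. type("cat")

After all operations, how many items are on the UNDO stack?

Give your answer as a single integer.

After op 1 (type): buf='qux' undo_depth=1 redo_depth=0
After op 2 (undo): buf='(empty)' undo_depth=0 redo_depth=1
After op 3 (type): buf='bar' undo_depth=1 redo_depth=0
After op 4 (undo): buf='(empty)' undo_depth=0 redo_depth=1
After op 5 (type): buf='ok' undo_depth=1 redo_depth=0
After op 6 (undo): buf='(empty)' undo_depth=0 redo_depth=1
After op 7 (type): buf='ok' undo_depth=1 redo_depth=0
After op 8 (undo): buf='(empty)' undo_depth=0 redo_depth=1
After op 9 (type): buf='one' undo_depth=1 redo_depth=0
After op 10 (type): buf='onecat' undo_depth=2 redo_depth=0

Answer: 2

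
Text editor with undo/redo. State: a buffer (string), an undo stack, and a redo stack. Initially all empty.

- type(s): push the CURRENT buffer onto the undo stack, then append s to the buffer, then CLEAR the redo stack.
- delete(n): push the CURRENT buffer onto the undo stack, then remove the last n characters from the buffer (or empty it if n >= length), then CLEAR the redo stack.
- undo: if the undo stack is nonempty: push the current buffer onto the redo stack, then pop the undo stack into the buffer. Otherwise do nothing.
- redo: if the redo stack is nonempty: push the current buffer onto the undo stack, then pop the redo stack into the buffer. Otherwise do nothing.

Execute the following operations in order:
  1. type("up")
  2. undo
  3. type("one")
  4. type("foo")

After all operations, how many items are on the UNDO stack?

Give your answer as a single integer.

Answer: 2

Derivation:
After op 1 (type): buf='up' undo_depth=1 redo_depth=0
After op 2 (undo): buf='(empty)' undo_depth=0 redo_depth=1
After op 3 (type): buf='one' undo_depth=1 redo_depth=0
After op 4 (type): buf='onefoo' undo_depth=2 redo_depth=0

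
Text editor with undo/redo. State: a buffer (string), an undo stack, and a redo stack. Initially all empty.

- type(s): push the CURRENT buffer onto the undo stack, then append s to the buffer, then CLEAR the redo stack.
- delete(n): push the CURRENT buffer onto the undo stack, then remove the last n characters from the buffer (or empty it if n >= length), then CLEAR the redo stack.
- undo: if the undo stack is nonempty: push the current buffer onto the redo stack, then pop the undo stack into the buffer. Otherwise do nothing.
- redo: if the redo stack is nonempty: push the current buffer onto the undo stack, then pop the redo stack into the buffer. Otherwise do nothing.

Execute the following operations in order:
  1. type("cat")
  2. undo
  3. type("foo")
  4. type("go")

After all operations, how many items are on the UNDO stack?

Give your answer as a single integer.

After op 1 (type): buf='cat' undo_depth=1 redo_depth=0
After op 2 (undo): buf='(empty)' undo_depth=0 redo_depth=1
After op 3 (type): buf='foo' undo_depth=1 redo_depth=0
After op 4 (type): buf='foogo' undo_depth=2 redo_depth=0

Answer: 2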